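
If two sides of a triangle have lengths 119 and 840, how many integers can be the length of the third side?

The third side lies in the open interval (721, 959).
Integers from 722 to 958 inclusive: 958 − 722 + 1 = 237.

237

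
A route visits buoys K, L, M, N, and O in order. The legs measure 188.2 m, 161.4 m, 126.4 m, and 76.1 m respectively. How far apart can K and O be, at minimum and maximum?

The maximum is all hops collinear in one direction: 188.2 + 161.4 + 126.4 + 76.1 = 552.1.
The longest hop is 188.2; the others sum to 363.9. Since 188.2 ≤ 363.9, the path can fold back on itself completely, so the minimum distance is 0.

0 ≤ KO ≤ 552.1 m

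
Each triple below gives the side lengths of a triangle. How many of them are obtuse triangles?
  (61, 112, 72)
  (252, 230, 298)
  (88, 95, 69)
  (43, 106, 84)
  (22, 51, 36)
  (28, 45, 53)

(61,112,72): 61²+72² = 8905 < 12544 = 112² → obtuse
(252,230,298): 230²+252² = 116404 > 88804 = 298² → acute
(88,95,69): 69²+88² = 12505 > 9025 = 95² → acute
(43,106,84): 43²+84² = 8905 < 11236 = 106² → obtuse
(22,51,36): 22²+36² = 1780 < 2601 = 51² → obtuse
(28,45,53): 28²+45² = 2809 = 53² → right
3 of the 6 are obtuse.

3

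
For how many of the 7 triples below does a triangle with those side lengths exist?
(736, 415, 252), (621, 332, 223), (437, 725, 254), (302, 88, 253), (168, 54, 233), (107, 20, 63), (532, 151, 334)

(252,415,736): 252+415 ≤ 736 → not valid
(223,332,621): 223+332 ≤ 621 → not valid
(254,437,725): 254+437 ≤ 725 → not valid
(88,253,302): 88+253 > 302 → valid
(54,168,233): 54+168 ≤ 233 → not valid
(20,63,107): 20+63 ≤ 107 → not valid
(151,334,532): 151+334 ≤ 532 → not valid
1 of the 7 triples forms a triangle.

1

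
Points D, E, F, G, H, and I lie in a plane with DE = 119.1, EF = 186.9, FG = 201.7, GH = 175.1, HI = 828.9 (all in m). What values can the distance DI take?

The maximum is all hops collinear in one direction: 119.1 + 186.9 + 201.7 + 175.1 + 828.9 = 1511.7.
The longest hop is 828.9; the others sum to 682.8. Folding the others back against it leaves at least 828.9 − 682.8 = 146.1.

146.1 ≤ DI ≤ 1511.7 m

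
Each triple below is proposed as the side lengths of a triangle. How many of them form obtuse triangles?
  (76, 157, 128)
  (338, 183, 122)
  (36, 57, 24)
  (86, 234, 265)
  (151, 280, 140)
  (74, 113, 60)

(76,157,128): 76²+128² = 22160 < 24649 = 157² → obtuse
(338,183,122): 122+183 ≤ 338, not a triangle
(36,57,24): 24²+36² = 1872 < 3249 = 57² → obtuse
(86,234,265): 86²+234² = 62152 < 70225 = 265² → obtuse
(151,280,140): 140²+151² = 42401 < 78400 = 280² → obtuse
(74,113,60): 60²+74² = 9076 < 12769 = 113² → obtuse
5 of the 6 are obtuse.

5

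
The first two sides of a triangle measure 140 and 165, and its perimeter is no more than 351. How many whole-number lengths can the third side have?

21

Triangle inequality: 25 < x < 305. Perimeter ≤ 351 gives x ≤ 351 − 140 − 165 = 46.
So 25 < x ≤ 46; integers 26 through 46: 21 values.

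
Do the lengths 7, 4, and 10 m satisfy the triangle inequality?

Yes

The longest side is 10, and the other two sum to 11.
Since 11 > 10, the triangle inequality holds.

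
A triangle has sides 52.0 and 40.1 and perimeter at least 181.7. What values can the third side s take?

Triangle inequality alone gives 11.9 < s < 92.1.
The perimeter condition gives s ≥ 181.7 − 52.0 − 40.1 = 89.6.
Intersecting the two: 89.6 ≤ s < 92.1.

89.6 ≤ s < 92.1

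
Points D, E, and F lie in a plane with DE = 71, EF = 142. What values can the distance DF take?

71 ≤ DF ≤ 213

By the triangle inequality, |71 − 142| ≤ DF ≤ 71 + 142.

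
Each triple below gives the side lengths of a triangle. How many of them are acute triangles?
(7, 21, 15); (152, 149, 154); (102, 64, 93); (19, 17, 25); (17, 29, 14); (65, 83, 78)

(7,21,15): 7²+15² = 274 < 441 = 21² → obtuse
(152,149,154): 149²+152² = 45305 > 23716 = 154² → acute
(102,64,93): 64²+93² = 12745 > 10404 = 102² → acute
(19,17,25): 17²+19² = 650 > 625 = 25² → acute
(17,29,14): 14²+17² = 485 < 841 = 29² → obtuse
(65,83,78): 65²+78² = 10309 > 6889 = 83² → acute
4 of the 6 are acute.

4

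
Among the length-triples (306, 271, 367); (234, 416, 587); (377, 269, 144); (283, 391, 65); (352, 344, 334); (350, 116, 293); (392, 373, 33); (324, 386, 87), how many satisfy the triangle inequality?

(271,306,367): 271+306 > 367 → valid
(234,416,587): 234+416 > 587 → valid
(144,269,377): 144+269 > 377 → valid
(65,283,391): 65+283 ≤ 391 → not valid
(334,344,352): 334+344 > 352 → valid
(116,293,350): 116+293 > 350 → valid
(33,373,392): 33+373 > 392 → valid
(87,324,386): 87+324 > 386 → valid
7 of the 8 triples form a triangle.

7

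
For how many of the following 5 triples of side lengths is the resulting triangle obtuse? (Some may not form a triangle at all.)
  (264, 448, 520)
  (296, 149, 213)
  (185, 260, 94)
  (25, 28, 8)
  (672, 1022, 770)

(264,448,520): 264²+448² = 270400 = 520² → right
(296,149,213): 149²+213² = 67570 < 87616 = 296² → obtuse
(185,260,94): 94²+185² = 43061 < 67600 = 260² → obtuse
(25,28,8): 8²+25² = 689 < 784 = 28² → obtuse
(672,1022,770): 672²+770² = 1044484 = 1022² → right
3 of the 5 are obtuse.

3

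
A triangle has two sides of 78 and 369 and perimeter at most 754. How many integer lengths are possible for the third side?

16

Triangle inequality: 291 < x < 447. Perimeter ≤ 754 gives x ≤ 754 − 78 − 369 = 307.
So 291 < x ≤ 307; integers 292 through 307: 16 values.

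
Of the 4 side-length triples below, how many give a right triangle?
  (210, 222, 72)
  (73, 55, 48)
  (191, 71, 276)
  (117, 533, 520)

(210,222,72): 72²+210² = 49284 = 222² → right
(73,55,48): 48²+55² = 5329 = 73² → right
(191,71,276): 71+191 ≤ 276, not a triangle
(117,533,520): 117²+520² = 284089 = 533² → right
3 of the 4 are right.

3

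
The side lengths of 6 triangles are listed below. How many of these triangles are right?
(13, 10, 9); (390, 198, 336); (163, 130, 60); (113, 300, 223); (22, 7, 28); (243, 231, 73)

(13,10,9): 9²+10² = 181 > 169 = 13² → acute
(390,198,336): 198²+336² = 152100 = 390² → right
(163,130,60): 60²+130² = 20500 < 26569 = 163² → obtuse
(113,300,223): 113²+223² = 62498 < 90000 = 300² → obtuse
(22,7,28): 7²+22² = 533 < 784 = 28² → obtuse
(243,231,73): 73²+231² = 58690 < 59049 = 243² → obtuse
1 of the 6 is right.

1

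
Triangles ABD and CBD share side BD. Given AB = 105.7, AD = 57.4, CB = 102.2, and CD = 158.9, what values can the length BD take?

From triangle ABD: |105.7 − 57.4| < BD < 105.7 + 57.4, i.e. 48.3 < BD < 163.1.
From triangle CBD: 56.7 < BD < 261.1.
Both must hold, so BD lies in the intersection.

56.7 < BD < 163.1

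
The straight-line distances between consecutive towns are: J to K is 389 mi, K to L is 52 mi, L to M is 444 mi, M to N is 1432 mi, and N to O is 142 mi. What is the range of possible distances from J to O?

The maximum is all hops collinear in one direction: 389 + 52 + 444 + 1432 + 142 = 2459.
The longest hop is 1432; the others sum to 1027. Folding the others back against it leaves at least 1432 − 1027 = 405.

405 ≤ JO ≤ 2459 mi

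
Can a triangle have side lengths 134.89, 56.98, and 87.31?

The longest side is 134.89, and the other two sum to 144.29.
Since 144.29 > 134.89, the triangle inequality holds.

Yes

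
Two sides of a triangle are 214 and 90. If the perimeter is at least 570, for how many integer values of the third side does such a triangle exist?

Triangle inequality: 124 < x < 304. Perimeter ≥ 570 gives x ≥ 570 − 214 − 90 = 266.
So 266 ≤ x < 304; integers 266 through 303: 38 values.

38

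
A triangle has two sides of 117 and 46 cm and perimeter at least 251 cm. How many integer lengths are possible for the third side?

75

Triangle inequality: 71 < x < 163. Perimeter ≥ 251 gives x ≥ 251 − 117 − 46 = 88.
So 88 ≤ x < 163; integers 88 through 162: 75 values.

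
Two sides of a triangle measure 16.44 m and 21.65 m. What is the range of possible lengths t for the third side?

By the triangle inequality, t must be less than 16.44 + 21.65 = 38.09 and greater than |16.44 − 21.65| = 5.21.

5.21 < t < 38.09 (m)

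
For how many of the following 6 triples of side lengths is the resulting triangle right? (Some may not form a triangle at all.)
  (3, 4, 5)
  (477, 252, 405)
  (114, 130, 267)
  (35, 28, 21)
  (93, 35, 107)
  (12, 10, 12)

(3,4,5): 3²+4² = 25 = 5² → right
(477,252,405): 252²+405² = 227529 = 477² → right
(114,130,267): 114+130 ≤ 267, not a triangle
(35,28,21): 21²+28² = 1225 = 35² → right
(93,35,107): 35²+93² = 9874 < 11449 = 107² → obtuse
(12,10,12): 10²+12² = 244 > 144 = 12² → acute
3 of the 6 are right.

3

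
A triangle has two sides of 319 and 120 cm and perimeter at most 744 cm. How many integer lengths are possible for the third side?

Triangle inequality: 199 < x < 439. Perimeter ≤ 744 gives x ≤ 744 − 319 − 120 = 305.
So 199 < x ≤ 305; integers 200 through 305: 106 values.

106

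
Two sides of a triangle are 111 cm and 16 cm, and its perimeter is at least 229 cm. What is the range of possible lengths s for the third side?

Triangle inequality alone gives 95 < s < 127.
The perimeter condition gives s ≥ 229 − 111 − 16 = 102.
Intersecting the two: 102 ≤ s < 127.

102 ≤ s < 127 cm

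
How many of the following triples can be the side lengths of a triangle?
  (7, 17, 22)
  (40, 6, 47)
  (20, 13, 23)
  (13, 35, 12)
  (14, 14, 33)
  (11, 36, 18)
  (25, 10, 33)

(7,17,22): 7+17 > 22 → valid
(6,40,47): 6+40 ≤ 47 → not valid
(13,20,23): 13+20 > 23 → valid
(12,13,35): 12+13 ≤ 35 → not valid
(14,14,33): 14+14 ≤ 33 → not valid
(11,18,36): 11+18 ≤ 36 → not valid
(10,25,33): 10+25 > 33 → valid
3 of the 7 triples form a triangle.

3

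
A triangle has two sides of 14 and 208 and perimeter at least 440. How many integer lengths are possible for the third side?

4

Triangle inequality: 194 < x < 222. Perimeter ≥ 440 gives x ≥ 440 − 14 − 208 = 218.
So 218 ≤ x < 222; integers 218 through 221: 4 values.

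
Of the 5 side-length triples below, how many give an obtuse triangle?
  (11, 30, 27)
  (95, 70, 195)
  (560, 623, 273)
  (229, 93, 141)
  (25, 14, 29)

3

(11,30,27): 11²+27² = 850 < 900 = 30² → obtuse
(95,70,195): 70+95 ≤ 195, not a triangle
(560,623,273): 273²+560² = 388129 = 623² → right
(229,93,141): 93²+141² = 28530 < 52441 = 229² → obtuse
(25,14,29): 14²+25² = 821 < 841 = 29² → obtuse
3 of the 5 are obtuse.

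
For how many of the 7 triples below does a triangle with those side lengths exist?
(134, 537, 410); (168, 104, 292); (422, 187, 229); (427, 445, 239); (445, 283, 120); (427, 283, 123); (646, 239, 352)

2

(134,410,537): 134+410 > 537 → valid
(104,168,292): 104+168 ≤ 292 → not valid
(187,229,422): 187+229 ≤ 422 → not valid
(239,427,445): 239+427 > 445 → valid
(120,283,445): 120+283 ≤ 445 → not valid
(123,283,427): 123+283 ≤ 427 → not valid
(239,352,646): 239+352 ≤ 646 → not valid
2 of the 7 triples form a triangle.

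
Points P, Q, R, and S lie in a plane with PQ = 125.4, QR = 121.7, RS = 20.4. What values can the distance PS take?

0 ≤ PS ≤ 267.5

The maximum is all hops collinear in one direction: 125.4 + 121.7 + 20.4 = 267.5.
The longest hop is 125.4; the others sum to 142.1. Since 125.4 ≤ 142.1, the path can fold back on itself completely, so the minimum distance is 0.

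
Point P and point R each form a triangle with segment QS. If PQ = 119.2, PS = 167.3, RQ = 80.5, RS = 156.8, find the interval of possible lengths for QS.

76.3 < QS < 237.3

From triangle PQS: |119.2 − 167.3| < QS < 119.2 + 167.3, i.e. 48.1 < QS < 286.5.
From triangle RQS: 76.3 < QS < 237.3.
Both must hold, so QS lies in the intersection.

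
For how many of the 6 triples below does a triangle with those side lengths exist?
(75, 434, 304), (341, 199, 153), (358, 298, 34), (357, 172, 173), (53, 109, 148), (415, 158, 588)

2

(75,304,434): 75+304 ≤ 434 → not valid
(153,199,341): 153+199 > 341 → valid
(34,298,358): 34+298 ≤ 358 → not valid
(172,173,357): 172+173 ≤ 357 → not valid
(53,109,148): 53+109 > 148 → valid
(158,415,588): 158+415 ≤ 588 → not valid
2 of the 6 triples form a triangle.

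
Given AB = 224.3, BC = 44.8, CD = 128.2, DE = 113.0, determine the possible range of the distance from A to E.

The maximum is all hops collinear in one direction: 224.3 + 44.8 + 128.2 + 113.0 = 510.3.
The longest hop is 224.3; the others sum to 286.0. Since 224.3 ≤ 286.0, the path can fold back on itself completely, so the minimum distance is 0.

0 ≤ AE ≤ 510.3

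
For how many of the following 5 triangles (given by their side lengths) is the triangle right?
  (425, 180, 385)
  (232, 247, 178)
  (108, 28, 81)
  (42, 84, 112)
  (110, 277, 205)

(425,180,385): 180²+385² = 180625 = 425² → right
(232,247,178): 178²+232² = 85508 > 61009 = 247² → acute
(108,28,81): 28²+81² = 7345 < 11664 = 108² → obtuse
(42,84,112): 42²+84² = 8820 < 12544 = 112² → obtuse
(110,277,205): 110²+205² = 54125 < 76729 = 277² → obtuse
1 of the 5 is right.

1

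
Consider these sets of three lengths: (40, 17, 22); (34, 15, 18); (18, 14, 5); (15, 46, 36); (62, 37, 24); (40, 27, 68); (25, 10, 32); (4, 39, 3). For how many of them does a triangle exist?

3

(17,22,40): 17+22 ≤ 40 → not valid
(15,18,34): 15+18 ≤ 34 → not valid
(5,14,18): 5+14 > 18 → valid
(15,36,46): 15+36 > 46 → valid
(24,37,62): 24+37 ≤ 62 → not valid
(27,40,68): 27+40 ≤ 68 → not valid
(10,25,32): 10+25 > 32 → valid
(3,4,39): 3+4 ≤ 39 → not valid
3 of the 8 triples form a triangle.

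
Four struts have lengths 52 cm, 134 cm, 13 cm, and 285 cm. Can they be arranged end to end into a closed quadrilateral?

No

For a quadrilateral, each side must be shorter than the sum of the others.
Here the longest side is 285, but the remaining 3 sides sum to only 199.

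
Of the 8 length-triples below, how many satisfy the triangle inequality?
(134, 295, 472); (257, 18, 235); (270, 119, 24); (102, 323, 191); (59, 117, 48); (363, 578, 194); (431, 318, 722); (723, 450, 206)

(134,295,472): 134+295 ≤ 472 → not valid
(18,235,257): 18+235 ≤ 257 → not valid
(24,119,270): 24+119 ≤ 270 → not valid
(102,191,323): 102+191 ≤ 323 → not valid
(48,59,117): 48+59 ≤ 117 → not valid
(194,363,578): 194+363 ≤ 578 → not valid
(318,431,722): 318+431 > 722 → valid
(206,450,723): 206+450 ≤ 723 → not valid
1 of the 8 triples forms a triangle.

1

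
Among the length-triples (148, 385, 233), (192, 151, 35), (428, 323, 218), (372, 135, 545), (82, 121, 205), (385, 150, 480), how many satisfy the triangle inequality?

(148,233,385): 148+233 ≤ 385 → not valid
(35,151,192): 35+151 ≤ 192 → not valid
(218,323,428): 218+323 > 428 → valid
(135,372,545): 135+372 ≤ 545 → not valid
(82,121,205): 82+121 ≤ 205 → not valid
(150,385,480): 150+385 > 480 → valid
2 of the 6 triples form a triangle.

2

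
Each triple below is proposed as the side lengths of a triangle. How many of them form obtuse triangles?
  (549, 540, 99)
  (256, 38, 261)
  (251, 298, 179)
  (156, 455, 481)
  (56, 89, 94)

(549,540,99): 99²+540² = 301401 = 549² → right
(256,38,261): 38²+256² = 66980 < 68121 = 261² → obtuse
(251,298,179): 179²+251² = 95042 > 88804 = 298² → acute
(156,455,481): 156²+455² = 231361 = 481² → right
(56,89,94): 56²+89² = 11057 > 8836 = 94² → acute
1 of the 5 is obtuse.

1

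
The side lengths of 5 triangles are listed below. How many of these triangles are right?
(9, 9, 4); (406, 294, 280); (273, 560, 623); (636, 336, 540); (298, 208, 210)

3

(9,9,4): 4²+9² = 97 > 81 = 9² → acute
(406,294,280): 280²+294² = 164836 = 406² → right
(273,560,623): 273²+560² = 388129 = 623² → right
(636,336,540): 336²+540² = 404496 = 636² → right
(298,208,210): 208²+210² = 87364 < 88804 = 298² → obtuse
3 of the 5 are right.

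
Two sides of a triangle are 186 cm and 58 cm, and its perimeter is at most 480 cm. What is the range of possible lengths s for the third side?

Triangle inequality alone gives 128 < s < 244.
The perimeter condition gives s ≤ 480 − 186 − 58 = 236.
Intersecting the two: 128 < s ≤ 236.

128 < s ≤ 236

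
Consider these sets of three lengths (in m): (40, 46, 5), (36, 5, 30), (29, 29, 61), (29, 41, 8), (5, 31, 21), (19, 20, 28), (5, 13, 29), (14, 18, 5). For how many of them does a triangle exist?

2

(5,40,46): 5+40 ≤ 46 → not valid
(5,30,36): 5+30 ≤ 36 → not valid
(29,29,61): 29+29 ≤ 61 → not valid
(8,29,41): 8+29 ≤ 41 → not valid
(5,21,31): 5+21 ≤ 31 → not valid
(19,20,28): 19+20 > 28 → valid
(5,13,29): 5+13 ≤ 29 → not valid
(5,14,18): 5+14 > 18 → valid
2 of the 8 triples form a triangle.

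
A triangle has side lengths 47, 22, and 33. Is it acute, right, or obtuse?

Compare the square of the longest side to the sum of squares of the other two: 22² + 33² = 1573 < 2209 = 47².

obtuse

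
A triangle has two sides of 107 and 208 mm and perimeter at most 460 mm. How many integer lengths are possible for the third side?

44

Triangle inequality: 101 < x < 315. Perimeter ≤ 460 gives x ≤ 460 − 107 − 208 = 145.
So 101 < x ≤ 145; integers 102 through 145: 44 values.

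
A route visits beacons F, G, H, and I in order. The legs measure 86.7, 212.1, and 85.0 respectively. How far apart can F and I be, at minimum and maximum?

The maximum is all hops collinear in one direction: 86.7 + 212.1 + 85.0 = 383.8.
The longest hop is 212.1; the others sum to 171.7. Folding the others back against it leaves at least 212.1 − 171.7 = 40.4.

40.4 ≤ FI ≤ 383.8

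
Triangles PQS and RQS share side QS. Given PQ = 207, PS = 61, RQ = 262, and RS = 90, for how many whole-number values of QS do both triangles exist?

95

From triangle PQS: 146 < QS < 268.
From triangle RQS: 172 < QS < 352.
Intersection: 172 < QS < 268, so integers 173 through 267: 95 values.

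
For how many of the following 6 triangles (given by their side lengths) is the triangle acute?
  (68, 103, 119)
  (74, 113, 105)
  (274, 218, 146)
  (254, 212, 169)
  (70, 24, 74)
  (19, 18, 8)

(68,103,119): 68²+103² = 15233 > 14161 = 119² → acute
(74,113,105): 74²+105² = 16501 > 12769 = 113² → acute
(274,218,146): 146²+218² = 68840 < 75076 = 274² → obtuse
(254,212,169): 169²+212² = 73505 > 64516 = 254² → acute
(70,24,74): 24²+70² = 5476 = 74² → right
(19,18,8): 8²+18² = 388 > 361 = 19² → acute
4 of the 6 are acute.

4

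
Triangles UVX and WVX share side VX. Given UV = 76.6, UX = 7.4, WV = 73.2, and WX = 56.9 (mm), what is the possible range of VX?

From triangle UVX: |76.6 − 7.4| < VX < 76.6 + 7.4, i.e. 69.2 < VX < 84.0.
From triangle WVX: 16.3 < VX < 130.1.
Both must hold, so VX lies in the intersection.

69.2 < VX < 84.0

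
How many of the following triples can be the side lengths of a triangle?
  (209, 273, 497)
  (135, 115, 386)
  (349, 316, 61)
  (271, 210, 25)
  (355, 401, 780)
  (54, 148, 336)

1

(209,273,497): 209+273 ≤ 497 → not valid
(115,135,386): 115+135 ≤ 386 → not valid
(61,316,349): 61+316 > 349 → valid
(25,210,271): 25+210 ≤ 271 → not valid
(355,401,780): 355+401 ≤ 780 → not valid
(54,148,336): 54+148 ≤ 336 → not valid
1 of the 6 triples forms a triangle.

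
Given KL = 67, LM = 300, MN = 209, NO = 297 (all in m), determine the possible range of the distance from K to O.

The maximum is all hops collinear in one direction: 67 + 300 + 209 + 297 = 873.
The longest hop is 300; the others sum to 573. Since 300 ≤ 573, the path can fold back on itself completely, so the minimum distance is 0.

0 ≤ KO ≤ 873 m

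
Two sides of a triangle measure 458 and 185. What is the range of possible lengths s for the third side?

By the triangle inequality, s must be less than 458 + 185 = 643 and greater than |458 − 185| = 273.

273 < s < 643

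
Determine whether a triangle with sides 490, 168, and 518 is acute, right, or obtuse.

right

Compare the square of the longest side to the sum of squares of the other two: 168² + 490² = 268324 = 518².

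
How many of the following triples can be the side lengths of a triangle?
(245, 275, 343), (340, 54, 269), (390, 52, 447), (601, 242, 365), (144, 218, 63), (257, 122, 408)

(245,275,343): 245+275 > 343 → valid
(54,269,340): 54+269 ≤ 340 → not valid
(52,390,447): 52+390 ≤ 447 → not valid
(242,365,601): 242+365 > 601 → valid
(63,144,218): 63+144 ≤ 218 → not valid
(122,257,408): 122+257 ≤ 408 → not valid
2 of the 6 triples form a triangle.

2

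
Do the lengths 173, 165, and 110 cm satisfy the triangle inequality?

The longest side is 173, and the other two sum to 275.
Since 275 > 173, the triangle inequality holds.

Yes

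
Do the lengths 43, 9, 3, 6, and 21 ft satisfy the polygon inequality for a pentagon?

No

For a pentagon, each side must be shorter than the sum of the others.
Here the longest side is 43, but the remaining 4 sides sum to only 39.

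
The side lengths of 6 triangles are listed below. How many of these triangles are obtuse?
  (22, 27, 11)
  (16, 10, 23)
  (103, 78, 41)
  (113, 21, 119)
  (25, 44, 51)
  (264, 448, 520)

(22,27,11): 11²+22² = 605 < 729 = 27² → obtuse
(16,10,23): 10²+16² = 356 < 529 = 23² → obtuse
(103,78,41): 41²+78² = 7765 < 10609 = 103² → obtuse
(113,21,119): 21²+113² = 13210 < 14161 = 119² → obtuse
(25,44,51): 25²+44² = 2561 < 2601 = 51² → obtuse
(264,448,520): 264²+448² = 270400 = 520² → right
5 of the 6 are obtuse.

5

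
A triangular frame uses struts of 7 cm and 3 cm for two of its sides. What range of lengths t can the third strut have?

4 < t < 10 (cm)

By the triangle inequality, t must be less than 7 + 3 = 10 and greater than |7 − 3| = 4.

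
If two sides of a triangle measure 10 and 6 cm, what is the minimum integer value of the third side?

The third side must be strictly greater than |10 − 6| = 4.
The smallest integer above 4 is 5.

5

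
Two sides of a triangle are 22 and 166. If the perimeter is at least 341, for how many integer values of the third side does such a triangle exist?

Triangle inequality: 144 < x < 188. Perimeter ≥ 341 gives x ≥ 341 − 22 − 166 = 153.
So 153 ≤ x < 188; integers 153 through 187: 35 values.

35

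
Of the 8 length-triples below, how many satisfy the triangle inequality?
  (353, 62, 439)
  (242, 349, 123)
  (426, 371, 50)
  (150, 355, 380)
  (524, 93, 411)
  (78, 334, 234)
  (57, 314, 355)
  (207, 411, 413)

(62,353,439): 62+353 ≤ 439 → not valid
(123,242,349): 123+242 > 349 → valid
(50,371,426): 50+371 ≤ 426 → not valid
(150,355,380): 150+355 > 380 → valid
(93,411,524): 93+411 ≤ 524 → not valid
(78,234,334): 78+234 ≤ 334 → not valid
(57,314,355): 57+314 > 355 → valid
(207,411,413): 207+411 > 413 → valid
4 of the 8 triples form a triangle.

4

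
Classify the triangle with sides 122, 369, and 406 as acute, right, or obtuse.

obtuse

Compare the square of the longest side to the sum of squares of the other two: 122² + 369² = 151045 < 164836 = 406².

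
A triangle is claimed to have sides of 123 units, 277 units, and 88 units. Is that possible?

No

The longest side is 277, but the other two sum to only 211.
211 < 277, so the triangle inequality fails.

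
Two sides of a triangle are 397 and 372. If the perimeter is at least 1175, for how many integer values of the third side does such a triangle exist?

Triangle inequality: 25 < x < 769. Perimeter ≥ 1175 gives x ≥ 1175 − 397 − 372 = 406.
So 406 ≤ x < 769; integers 406 through 768: 363 values.

363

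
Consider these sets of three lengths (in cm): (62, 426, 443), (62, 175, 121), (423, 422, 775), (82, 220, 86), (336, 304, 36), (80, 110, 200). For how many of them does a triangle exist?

4

(62,426,443): 62+426 > 443 → valid
(62,121,175): 62+121 > 175 → valid
(422,423,775): 422+423 > 775 → valid
(82,86,220): 82+86 ≤ 220 → not valid
(36,304,336): 36+304 > 336 → valid
(80,110,200): 80+110 ≤ 200 → not valid
4 of the 6 triples form a triangle.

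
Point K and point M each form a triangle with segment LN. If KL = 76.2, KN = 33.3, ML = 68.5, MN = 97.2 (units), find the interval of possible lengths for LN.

From triangle KLN: |76.2 − 33.3| < LN < 76.2 + 33.3, i.e. 42.9 < LN < 109.5.
From triangle MLN: 28.7 < LN < 165.7.
Both must hold, so LN lies in the intersection.

42.9 < LN < 109.5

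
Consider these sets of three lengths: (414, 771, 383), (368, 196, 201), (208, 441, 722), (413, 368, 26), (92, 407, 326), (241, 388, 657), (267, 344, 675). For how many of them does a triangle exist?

(383,414,771): 383+414 > 771 → valid
(196,201,368): 196+201 > 368 → valid
(208,441,722): 208+441 ≤ 722 → not valid
(26,368,413): 26+368 ≤ 413 → not valid
(92,326,407): 92+326 > 407 → valid
(241,388,657): 241+388 ≤ 657 → not valid
(267,344,675): 267+344 ≤ 675 → not valid
3 of the 7 triples form a triangle.

3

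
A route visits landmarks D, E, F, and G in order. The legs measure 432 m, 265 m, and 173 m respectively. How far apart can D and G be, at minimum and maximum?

The maximum is all hops collinear in one direction: 432 + 265 + 173 = 870.
The longest hop is 432; the others sum to 438. Since 432 ≤ 438, the path can fold back on itself completely, so the minimum distance is 0.

0 ≤ DG ≤ 870 m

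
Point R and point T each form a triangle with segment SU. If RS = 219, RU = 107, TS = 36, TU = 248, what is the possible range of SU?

From triangle RSU: |219 − 107| < SU < 219 + 107, i.e. 112 < SU < 326.
From triangle TSU: 212 < SU < 284.
Both must hold, so SU lies in the intersection.

212 < SU < 284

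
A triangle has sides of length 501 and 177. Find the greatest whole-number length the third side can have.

677

The third side must be strictly less than 501 + 177 = 678.
The largest integer below 678 is 677.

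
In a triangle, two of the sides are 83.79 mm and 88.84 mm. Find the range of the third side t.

5.05 < t < 172.63 (mm)

By the triangle inequality, t must be less than 83.79 + 88.84 = 172.63 and greater than |83.79 − 88.84| = 5.05.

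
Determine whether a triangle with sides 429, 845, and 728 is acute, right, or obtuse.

right

Compare the square of the longest side to the sum of squares of the other two: 429² + 728² = 714025 = 845².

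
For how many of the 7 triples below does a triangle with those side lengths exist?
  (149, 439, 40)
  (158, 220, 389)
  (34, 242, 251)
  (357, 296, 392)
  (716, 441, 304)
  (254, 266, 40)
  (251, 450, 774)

(40,149,439): 40+149 ≤ 439 → not valid
(158,220,389): 158+220 ≤ 389 → not valid
(34,242,251): 34+242 > 251 → valid
(296,357,392): 296+357 > 392 → valid
(304,441,716): 304+441 > 716 → valid
(40,254,266): 40+254 > 266 → valid
(251,450,774): 251+450 ≤ 774 → not valid
4 of the 7 triples form a triangle.

4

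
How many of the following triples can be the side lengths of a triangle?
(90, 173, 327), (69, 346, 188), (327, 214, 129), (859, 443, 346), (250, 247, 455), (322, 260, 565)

3

(90,173,327): 90+173 ≤ 327 → not valid
(69,188,346): 69+188 ≤ 346 → not valid
(129,214,327): 129+214 > 327 → valid
(346,443,859): 346+443 ≤ 859 → not valid
(247,250,455): 247+250 > 455 → valid
(260,322,565): 260+322 > 565 → valid
3 of the 6 triples form a triangle.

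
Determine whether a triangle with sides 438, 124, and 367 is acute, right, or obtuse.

obtuse

Compare the square of the longest side to the sum of squares of the other two: 124² + 367² = 150065 < 191844 = 438².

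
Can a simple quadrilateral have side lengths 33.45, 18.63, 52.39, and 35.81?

A quadrilateral exists iff every side is shorter than the sum of the others — equivalently, the longest side is less than the sum of the rest.
Longest side 52.39 < 87.89 (sum of the remaining 3), so yes.

Yes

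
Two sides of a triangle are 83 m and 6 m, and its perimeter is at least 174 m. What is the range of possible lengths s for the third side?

Triangle inequality alone gives 77 < s < 89.
The perimeter condition gives s ≥ 174 − 83 − 6 = 85.
Intersecting the two: 85 ≤ s < 89.

85 ≤ s < 89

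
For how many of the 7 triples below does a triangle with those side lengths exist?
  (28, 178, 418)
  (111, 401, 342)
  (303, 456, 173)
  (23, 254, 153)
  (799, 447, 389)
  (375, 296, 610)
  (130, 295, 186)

5

(28,178,418): 28+178 ≤ 418 → not valid
(111,342,401): 111+342 > 401 → valid
(173,303,456): 173+303 > 456 → valid
(23,153,254): 23+153 ≤ 254 → not valid
(389,447,799): 389+447 > 799 → valid
(296,375,610): 296+375 > 610 → valid
(130,186,295): 130+186 > 295 → valid
5 of the 7 triples form a triangle.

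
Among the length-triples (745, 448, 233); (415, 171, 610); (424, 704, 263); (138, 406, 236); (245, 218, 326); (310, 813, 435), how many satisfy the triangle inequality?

1

(233,448,745): 233+448 ≤ 745 → not valid
(171,415,610): 171+415 ≤ 610 → not valid
(263,424,704): 263+424 ≤ 704 → not valid
(138,236,406): 138+236 ≤ 406 → not valid
(218,245,326): 218+245 > 326 → valid
(310,435,813): 310+435 ≤ 813 → not valid
1 of the 6 triples forms a triangle.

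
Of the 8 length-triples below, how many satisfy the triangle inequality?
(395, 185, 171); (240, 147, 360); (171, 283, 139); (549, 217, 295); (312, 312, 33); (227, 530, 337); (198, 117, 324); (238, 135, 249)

(171,185,395): 171+185 ≤ 395 → not valid
(147,240,360): 147+240 > 360 → valid
(139,171,283): 139+171 > 283 → valid
(217,295,549): 217+295 ≤ 549 → not valid
(33,312,312): 33+312 > 312 → valid
(227,337,530): 227+337 > 530 → valid
(117,198,324): 117+198 ≤ 324 → not valid
(135,238,249): 135+238 > 249 → valid
5 of the 8 triples form a triangle.

5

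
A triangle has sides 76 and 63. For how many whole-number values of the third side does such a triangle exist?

125

The third side lies in the open interval (13, 139).
Integers from 14 to 138 inclusive: 138 − 14 + 1 = 125.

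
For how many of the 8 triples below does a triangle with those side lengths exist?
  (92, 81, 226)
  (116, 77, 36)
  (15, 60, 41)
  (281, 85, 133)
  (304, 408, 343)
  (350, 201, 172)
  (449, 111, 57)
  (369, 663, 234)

(81,92,226): 81+92 ≤ 226 → not valid
(36,77,116): 36+77 ≤ 116 → not valid
(15,41,60): 15+41 ≤ 60 → not valid
(85,133,281): 85+133 ≤ 281 → not valid
(304,343,408): 304+343 > 408 → valid
(172,201,350): 172+201 > 350 → valid
(57,111,449): 57+111 ≤ 449 → not valid
(234,369,663): 234+369 ≤ 663 → not valid
2 of the 8 triples form a triangle.

2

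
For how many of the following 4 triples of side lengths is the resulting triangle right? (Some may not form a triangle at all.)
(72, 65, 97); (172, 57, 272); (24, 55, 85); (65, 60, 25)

(72,65,97): 65²+72² = 9409 = 97² → right
(172,57,272): 57+172 ≤ 272, not a triangle
(24,55,85): 24+55 ≤ 85, not a triangle
(65,60,25): 25²+60² = 4225 = 65² → right
2 of the 4 are right.

2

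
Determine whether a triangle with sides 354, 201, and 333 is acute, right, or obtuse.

Compare the square of the longest side to the sum of squares of the other two: 201² + 333² = 151290 > 125316 = 354².

acute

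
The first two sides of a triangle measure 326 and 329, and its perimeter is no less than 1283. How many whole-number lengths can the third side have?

Triangle inequality: 3 < x < 655. Perimeter ≥ 1283 gives x ≥ 1283 − 326 − 329 = 628.
So 628 ≤ x < 655; integers 628 through 654: 27 values.

27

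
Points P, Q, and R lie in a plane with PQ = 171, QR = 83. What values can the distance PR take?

By the triangle inequality, |171 − 83| ≤ PR ≤ 171 + 83.

88 ≤ PR ≤ 254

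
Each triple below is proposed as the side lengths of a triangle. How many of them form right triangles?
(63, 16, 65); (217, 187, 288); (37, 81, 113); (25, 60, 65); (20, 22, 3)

2

(63,16,65): 16²+63² = 4225 = 65² → right
(217,187,288): 187²+217² = 82058 < 82944 = 288² → obtuse
(37,81,113): 37²+81² = 7930 < 12769 = 113² → obtuse
(25,60,65): 25²+60² = 4225 = 65² → right
(20,22,3): 3²+20² = 409 < 484 = 22² → obtuse
2 of the 5 are right.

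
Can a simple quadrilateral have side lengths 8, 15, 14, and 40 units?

No

For a quadrilateral, each side must be shorter than the sum of the others.
Here the longest side is 40, but the remaining 3 sides sum to only 37.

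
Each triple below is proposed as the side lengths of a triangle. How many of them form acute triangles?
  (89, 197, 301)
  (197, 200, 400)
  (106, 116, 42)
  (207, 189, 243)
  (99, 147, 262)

(89,197,301): 89+197 ≤ 301, not a triangle
(197,200,400): 197+200 ≤ 400, not a triangle
(106,116,42): 42²+106² = 13000 < 13456 = 116² → obtuse
(207,189,243): 189²+207² = 78570 > 59049 = 243² → acute
(99,147,262): 99+147 ≤ 262, not a triangle
1 of the 5 is acute.

1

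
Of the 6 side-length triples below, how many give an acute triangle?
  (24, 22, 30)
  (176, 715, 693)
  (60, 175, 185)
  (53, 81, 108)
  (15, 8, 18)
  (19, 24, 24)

2

(24,22,30): 22²+24² = 1060 > 900 = 30² → acute
(176,715,693): 176²+693² = 511225 = 715² → right
(60,175,185): 60²+175² = 34225 = 185² → right
(53,81,108): 53²+81² = 9370 < 11664 = 108² → obtuse
(15,8,18): 8²+15² = 289 < 324 = 18² → obtuse
(19,24,24): 19²+24² = 937 > 576 = 24² → acute
2 of the 6 are acute.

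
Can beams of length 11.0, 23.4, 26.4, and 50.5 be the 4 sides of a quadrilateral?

Yes

A quadrilateral exists iff every side is shorter than the sum of the others — equivalently, the longest side is less than the sum of the rest.
Longest side 50.5 < 60.8 (sum of the remaining 3), so yes.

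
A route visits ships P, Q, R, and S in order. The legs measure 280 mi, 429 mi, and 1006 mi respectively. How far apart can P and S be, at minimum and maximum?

The maximum is all hops collinear in one direction: 280 + 429 + 1006 = 1715.
The longest hop is 1006; the others sum to 709. Folding the others back against it leaves at least 1006 − 709 = 297.

297 ≤ PS ≤ 1715 mi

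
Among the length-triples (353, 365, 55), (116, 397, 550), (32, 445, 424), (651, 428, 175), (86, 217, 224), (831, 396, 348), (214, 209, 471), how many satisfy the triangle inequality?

(55,353,365): 55+353 > 365 → valid
(116,397,550): 116+397 ≤ 550 → not valid
(32,424,445): 32+424 > 445 → valid
(175,428,651): 175+428 ≤ 651 → not valid
(86,217,224): 86+217 > 224 → valid
(348,396,831): 348+396 ≤ 831 → not valid
(209,214,471): 209+214 ≤ 471 → not valid
3 of the 7 triples form a triangle.

3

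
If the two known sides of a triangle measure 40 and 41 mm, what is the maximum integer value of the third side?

The third side must be strictly less than 40 + 41 = 81.
The largest integer below 81 is 80.

80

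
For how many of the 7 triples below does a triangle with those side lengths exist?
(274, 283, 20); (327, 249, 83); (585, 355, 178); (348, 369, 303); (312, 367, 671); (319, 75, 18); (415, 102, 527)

4

(20,274,283): 20+274 > 283 → valid
(83,249,327): 83+249 > 327 → valid
(178,355,585): 178+355 ≤ 585 → not valid
(303,348,369): 303+348 > 369 → valid
(312,367,671): 312+367 > 671 → valid
(18,75,319): 18+75 ≤ 319 → not valid
(102,415,527): 102+415 ≤ 527 → not valid
4 of the 7 triples form a triangle.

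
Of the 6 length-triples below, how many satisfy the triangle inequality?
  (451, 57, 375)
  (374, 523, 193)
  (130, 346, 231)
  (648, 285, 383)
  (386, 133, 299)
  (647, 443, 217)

5

(57,375,451): 57+375 ≤ 451 → not valid
(193,374,523): 193+374 > 523 → valid
(130,231,346): 130+231 > 346 → valid
(285,383,648): 285+383 > 648 → valid
(133,299,386): 133+299 > 386 → valid
(217,443,647): 217+443 > 647 → valid
5 of the 6 triples form a triangle.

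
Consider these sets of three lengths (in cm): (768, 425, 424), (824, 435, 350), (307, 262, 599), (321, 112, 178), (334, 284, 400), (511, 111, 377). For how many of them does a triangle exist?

2

(424,425,768): 424+425 > 768 → valid
(350,435,824): 350+435 ≤ 824 → not valid
(262,307,599): 262+307 ≤ 599 → not valid
(112,178,321): 112+178 ≤ 321 → not valid
(284,334,400): 284+334 > 400 → valid
(111,377,511): 111+377 ≤ 511 → not valid
2 of the 6 triples form a triangle.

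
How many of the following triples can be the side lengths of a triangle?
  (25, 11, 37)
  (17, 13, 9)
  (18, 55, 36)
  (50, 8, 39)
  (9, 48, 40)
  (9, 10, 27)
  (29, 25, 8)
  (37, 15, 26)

(11,25,37): 11+25 ≤ 37 → not valid
(9,13,17): 9+13 > 17 → valid
(18,36,55): 18+36 ≤ 55 → not valid
(8,39,50): 8+39 ≤ 50 → not valid
(9,40,48): 9+40 > 48 → valid
(9,10,27): 9+10 ≤ 27 → not valid
(8,25,29): 8+25 > 29 → valid
(15,26,37): 15+26 > 37 → valid
4 of the 8 triples form a triangle.

4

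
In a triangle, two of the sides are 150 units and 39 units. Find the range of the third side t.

By the triangle inequality, t must be less than 150 + 39 = 189 and greater than |150 − 39| = 111.

111 < t < 189 (units)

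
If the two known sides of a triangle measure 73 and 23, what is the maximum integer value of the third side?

95

The third side must be strictly less than 73 + 23 = 96.
The largest integer below 96 is 95.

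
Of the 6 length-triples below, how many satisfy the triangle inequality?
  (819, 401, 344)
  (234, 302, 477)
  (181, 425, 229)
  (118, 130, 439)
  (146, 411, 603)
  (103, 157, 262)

(344,401,819): 344+401 ≤ 819 → not valid
(234,302,477): 234+302 > 477 → valid
(181,229,425): 181+229 ≤ 425 → not valid
(118,130,439): 118+130 ≤ 439 → not valid
(146,411,603): 146+411 ≤ 603 → not valid
(103,157,262): 103+157 ≤ 262 → not valid
1 of the 6 triples forms a triangle.

1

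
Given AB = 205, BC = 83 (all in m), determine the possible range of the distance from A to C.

By the triangle inequality, |205 − 83| ≤ AC ≤ 205 + 83.

122 ≤ AC ≤ 288 m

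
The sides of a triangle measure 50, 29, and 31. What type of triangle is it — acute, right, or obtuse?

Compare the square of the longest side to the sum of squares of the other two: 29² + 31² = 1802 < 2500 = 50².

obtuse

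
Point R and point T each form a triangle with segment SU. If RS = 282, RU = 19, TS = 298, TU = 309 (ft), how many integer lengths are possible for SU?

37

From triangle RSU: 263 < SU < 301.
From triangle TSU: 11 < SU < 607.
Intersection: 263 < SU < 301, so integers 264 through 300: 37 values.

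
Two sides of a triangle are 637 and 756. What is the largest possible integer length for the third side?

1392

The third side must be strictly less than 637 + 756 = 1393.
The largest integer below 1393 is 1392.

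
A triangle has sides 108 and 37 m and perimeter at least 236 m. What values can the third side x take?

91 ≤ x < 145

Triangle inequality alone gives 71 < x < 145.
The perimeter condition gives x ≥ 236 − 108 − 37 = 91.
Intersecting the two: 91 ≤ x < 145.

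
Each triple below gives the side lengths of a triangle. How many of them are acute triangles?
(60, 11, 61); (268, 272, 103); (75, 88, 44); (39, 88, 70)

(60,11,61): 11²+60² = 3721 = 61² → right
(268,272,103): 103²+268² = 82433 > 73984 = 272² → acute
(75,88,44): 44²+75² = 7561 < 7744 = 88² → obtuse
(39,88,70): 39²+70² = 6421 < 7744 = 88² → obtuse
1 of the 4 is acute.

1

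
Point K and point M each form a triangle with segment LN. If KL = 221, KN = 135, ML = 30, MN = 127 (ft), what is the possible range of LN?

From triangle KLN: |221 − 135| < LN < 221 + 135, i.e. 86 < LN < 356.
From triangle MLN: 97 < LN < 157.
Both must hold, so LN lies in the intersection.

97 < LN < 157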